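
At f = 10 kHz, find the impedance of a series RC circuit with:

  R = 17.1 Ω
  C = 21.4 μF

Step 1 — Angular frequency: ω = 2π·f = 2π·1e+04 = 6.283e+04 rad/s.
Step 2 — Component impedances:
  R: Z = R = 17.1 Ω
  C: Z = 1/(jωC) = -j/(ω·C) = 0 - j0.7437 Ω
Step 3 — Series combination: Z_total = R + C = 17.1 - j0.7437 Ω = 17.12∠-2.5° Ω.

Z = 17.1 - j0.7437 Ω = 17.12∠-2.5° Ω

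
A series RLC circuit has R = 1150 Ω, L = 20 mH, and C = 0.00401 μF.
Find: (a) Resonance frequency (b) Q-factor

Step 1 — Resonance condition Im(Z)=0 gives ω₀ = 1/√(LC).
Step 2 — ω₀ = 1/√(0.02·4.01e-09) = 1.117e+05 rad/s.
Step 3 — f₀ = ω₀/(2π) = 1.777e+04 Hz.
Step 4 — Series Q: Q = ω₀L/R = 1.117e+05·0.02/1150 = 1.942.

(a) f₀ = 1.777e+04 Hz  (b) Q = 1.942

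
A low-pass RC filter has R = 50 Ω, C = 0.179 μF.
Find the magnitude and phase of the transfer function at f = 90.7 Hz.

Step 1 — Angular frequency: ω = 2π·90.7 = 569.9 rad/s.
Step 2 — Transfer function: H(jω) = 1/(1 + jωRC).
Step 3 — Denominator: 1 + jωRC = 1 + j·569.9·50·1.79e-07 = 1 + j0.0051.
Step 4 — H = 1 - j0.0051.
Step 5 — Magnitude: |H| = 1 (-0.0 dB); phase: φ = -0.3°.

|H| = 1 (-0.0 dB), φ = -0.3°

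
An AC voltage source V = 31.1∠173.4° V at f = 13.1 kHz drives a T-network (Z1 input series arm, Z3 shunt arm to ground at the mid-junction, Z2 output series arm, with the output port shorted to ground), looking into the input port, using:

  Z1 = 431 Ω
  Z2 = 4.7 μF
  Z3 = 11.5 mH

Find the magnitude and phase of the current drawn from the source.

Step 1 — Angular frequency: ω = 2π·f = 2π·1.31e+04 = 8.231e+04 rad/s.
Step 2 — Component impedances:
  Z1: Z = R = 431 Ω
  Z2: Z = 1/(jωC) = -j/(ω·C) = 0 - j2.585 Ω
  Z3: Z = jωL = j·8.231e+04·0.0115 = 0 + j946.6 Ω
Step 3 — With the output port shorted to ground, the output series arm Z2 runs from the junction to ground; the shunt arm Z3 also runs from the junction to ground. They appear in parallel: Z3 || Z2 = 0 - j2.592 Ω.
Step 4 — Series with input arm Z1: Z_in = Z1 + (Z3 || Z2) = 431 - j2.592 Ω = 431∠-0.3° Ω.
Step 5 — Source phasor: V = 31.1∠173.4° V = -30.89 + j3.575 V.
Step 6 — Ohm's law: I = V / Z_total = (-30.89 + j3.575) / (431 - j2.592) = -0.07173 + j0.007862 A.
Step 7 — Convert to polar: |I| = 0.07216 A, ∠I = 173.7°.

I = 0.07216∠173.7° A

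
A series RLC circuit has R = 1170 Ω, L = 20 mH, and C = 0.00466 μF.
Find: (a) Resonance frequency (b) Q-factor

Step 1 — Resonance condition Im(Z)=0 gives ω₀ = 1/√(LC).
Step 2 — ω₀ = 1/√(0.02·4.66e-09) = 1.036e+05 rad/s.
Step 3 — f₀ = ω₀/(2π) = 1.649e+04 Hz.
Step 4 — Series Q: Q = ω₀L/R = 1.036e+05·0.02/1170 = 1.771.

(a) f₀ = 1.649e+04 Hz  (b) Q = 1.771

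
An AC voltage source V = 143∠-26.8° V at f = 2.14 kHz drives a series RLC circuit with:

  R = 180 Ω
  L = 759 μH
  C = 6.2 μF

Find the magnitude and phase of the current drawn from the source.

Step 1 — Angular frequency: ω = 2π·f = 2π·2140 = 1.345e+04 rad/s.
Step 2 — Component impedances:
  R: Z = R = 180 Ω
  L: Z = jωL = j·1.345e+04·0.000759 = 0 + j10.21 Ω
  C: Z = 1/(jωC) = -j/(ω·C) = 0 - j12 Ω
Step 3 — Series combination: Z_total = R + L + C = 180 - j1.79 Ω = 180∠-0.6° Ω.
Step 4 — Source phasor: V = 143∠-26.8° V = 127.6 - j64.48 V.
Step 5 — Ohm's law: I = V / Z_total = (127.6 - j64.48) / (180 - j1.79) = 0.7126 - j0.3511 A.
Step 6 — Convert to polar: |I| = 0.7944 A, ∠I = -26.2°.

I = 0.7944∠-26.2° A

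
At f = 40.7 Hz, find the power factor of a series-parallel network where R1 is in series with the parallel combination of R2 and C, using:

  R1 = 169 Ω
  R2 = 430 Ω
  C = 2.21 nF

Step 1 — Angular frequency: ω = 2π·f = 2π·40.7 = 255.7 rad/s.
Step 2 — Component impedances:
  R1: Z = R = 169 Ω
  R2: Z = R = 430 Ω
  C: Z = 1/(jωC) = -j/(ω·C) = 0 - j1.769e+06 Ω
Step 3 — Parallel branch: R2 || C = 1/(1/R2 + 1/C) = 430 - j0.1045 Ω.
Step 4 — Series with R1: Z_total = R1 + (R2 || C) = 599 - j0.1045 Ω = 599∠-0.0° Ω.
Step 5 — Power factor: PF = cos(φ) = Re(Z)/|Z| = 599/599 = 1.
Step 6 — Type: Im(Z) = -0.1045 ⇒ leading (phase φ = -0.0°).

PF = 1 (leading, φ = -0.0°)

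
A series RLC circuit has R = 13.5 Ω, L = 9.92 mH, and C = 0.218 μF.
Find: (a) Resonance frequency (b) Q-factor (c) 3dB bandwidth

Step 1 — Resonance condition Im(Z)=0 gives ω₀ = 1/√(LC).
Step 2 — ω₀ = 1/√(0.00992·2.18e-07) = 2.15e+04 rad/s.
Step 3 — f₀ = ω₀/(2π) = 3422 Hz.
Step 4 — Series Q: Q = ω₀L/R = 2.15e+04·0.00992/13.5 = 15.8.
Step 5 — 3dB bandwidth: Δω = ω₀/Q = 1361 rad/s; BW = Δω/(2π) = 216.6 Hz.

(a) f₀ = 3422 Hz  (b) Q = 15.8  (c) BW = 216.6 Hz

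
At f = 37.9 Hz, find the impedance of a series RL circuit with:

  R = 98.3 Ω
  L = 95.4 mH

Step 1 — Angular frequency: ω = 2π·f = 2π·37.9 = 238.1 rad/s.
Step 2 — Component impedances:
  R: Z = R = 98.3 Ω
  L: Z = jωL = j·238.1·0.0954 = 0 + j22.72 Ω
Step 3 — Series combination: Z_total = R + L = 98.3 + j22.72 Ω = 100.9∠13.0° Ω.

Z = 98.3 + j22.72 Ω = 100.9∠13.0° Ω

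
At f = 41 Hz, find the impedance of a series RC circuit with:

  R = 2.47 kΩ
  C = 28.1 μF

Step 1 — Angular frequency: ω = 2π·f = 2π·41 = 257.6 rad/s.
Step 2 — Component impedances:
  R: Z = R = 2470 Ω
  C: Z = 1/(jωC) = -j/(ω·C) = 0 - j138.1 Ω
Step 3 — Series combination: Z_total = R + C = 2470 - j138.1 Ω = 2474∠-3.2° Ω.

Z = 2470 - j138.1 Ω = 2474∠-3.2° Ω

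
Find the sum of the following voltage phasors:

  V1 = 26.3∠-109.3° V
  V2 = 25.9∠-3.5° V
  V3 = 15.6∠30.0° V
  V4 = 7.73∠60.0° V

Step 1 — Convert each phasor to rectangular form:
  V1 = 26.3·(cos(-109.3°) + j·sin(-109.3°)) = -8.693 - j24.82 V
  V2 = 25.9·(cos(-3.5°) + j·sin(-3.5°)) = 25.85 - j1.581 V
  V3 = 15.6·(cos(30.0°) + j·sin(30.0°)) = 13.51 + j7.8 V
  V4 = 7.73·(cos(60.0°) + j·sin(60.0°)) = 3.865 + j6.694 V
Step 2 — Sum components: V_total = 34.53 - j11.91 V.
Step 3 — Convert to polar: |V_total| = 36.53 V, ∠V_total = -19.0°.

V_total = 36.53∠-19.0° V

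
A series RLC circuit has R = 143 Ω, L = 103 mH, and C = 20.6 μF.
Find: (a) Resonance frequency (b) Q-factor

Step 1 — Resonance condition Im(Z)=0 gives ω₀ = 1/√(LC).
Step 2 — ω₀ = 1/√(0.103·2.06e-05) = 686.5 rad/s.
Step 3 — f₀ = ω₀/(2π) = 109.3 Hz.
Step 4 — Series Q: Q = ω₀L/R = 686.5·0.103/143 = 0.4945.

(a) f₀ = 109.3 Hz  (b) Q = 0.4945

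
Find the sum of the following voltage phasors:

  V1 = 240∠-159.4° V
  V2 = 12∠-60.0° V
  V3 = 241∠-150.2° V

Step 1 — Convert each phasor to rectangular form:
  V1 = 240·(cos(-159.4°) + j·sin(-159.4°)) = -224.7 - j84.44 V
  V2 = 12·(cos(-60.0°) + j·sin(-60.0°)) = 6 - j10.39 V
  V3 = 241·(cos(-150.2°) + j·sin(-150.2°)) = -209.1 - j119.8 V
Step 2 — Sum components: V_total = -427.8 - j214.6 V.
Step 3 — Convert to polar: |V_total| = 478.6 V, ∠V_total = -153.4°.

V_total = 478.6∠-153.4° V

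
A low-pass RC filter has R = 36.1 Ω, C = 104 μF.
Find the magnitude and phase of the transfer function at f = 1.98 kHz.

Step 1 — Angular frequency: ω = 2π·1980 = 1.244e+04 rad/s.
Step 2 — Transfer function: H(jω) = 1/(1 + jωRC).
Step 3 — Denominator: 1 + jωRC = 1 + j·1.244e+04·36.1·0.000104 = 1 + j46.71.
Step 4 — H = 0.0004582 - j0.0214.
Step 5 — Magnitude: |H| = 0.0214 (-33.4 dB); phase: φ = -88.8°.

|H| = 0.0214 (-33.4 dB), φ = -88.8°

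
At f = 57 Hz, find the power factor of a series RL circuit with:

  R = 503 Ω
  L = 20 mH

Step 1 — Angular frequency: ω = 2π·f = 2π·57 = 358.1 rad/s.
Step 2 — Component impedances:
  R: Z = R = 503 Ω
  L: Z = jωL = j·358.1·0.02 = 0 + j7.163 Ω
Step 3 — Series combination: Z_total = R + L = 503 + j7.163 Ω = 503.1∠0.8° Ω.
Step 4 — Power factor: PF = cos(φ) = Re(Z)/|Z| = 503/503.05 = 0.9999.
Step 5 — Type: Im(Z) = 7.163 ⇒ lagging (phase φ = 0.8°).

PF = 0.9999 (lagging, φ = 0.8°)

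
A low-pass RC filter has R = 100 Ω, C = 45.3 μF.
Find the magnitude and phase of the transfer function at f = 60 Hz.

Step 1 — Angular frequency: ω = 2π·60 = 377 rad/s.
Step 2 — Transfer function: H(jω) = 1/(1 + jωRC).
Step 3 — Denominator: 1 + jωRC = 1 + j·377·100·4.53e-05 = 1 + j1.708.
Step 4 — H = 0.2553 - j0.436.
Step 5 — Magnitude: |H| = 0.5053 (-5.9 dB); phase: φ = -59.6°.

|H| = 0.5053 (-5.9 dB), φ = -59.6°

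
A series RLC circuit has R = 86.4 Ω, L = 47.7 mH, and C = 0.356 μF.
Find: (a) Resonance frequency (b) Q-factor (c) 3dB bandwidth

Step 1 — Resonance: ω₀ = 1/√(LC) = 1/√(0.0477·3.56e-07) = 7674 rad/s.
Step 2 — f₀ = ω₀/(2π) = 1221 Hz.
Step 3 — Series Q: Q = ω₀L/R = 7674·0.0477/86.4 = 4.237.
Step 4 — Bandwidth: Δω = ω₀/Q = 1811 rad/s; BW = Δω/(2π) = 288.3 Hz.

(a) f₀ = 1221 Hz  (b) Q = 4.237  (c) BW = 288.3 Hz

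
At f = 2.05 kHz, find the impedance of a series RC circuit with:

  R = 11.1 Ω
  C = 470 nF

Step 1 — Angular frequency: ω = 2π·f = 2π·2050 = 1.288e+04 rad/s.
Step 2 — Component impedances:
  R: Z = R = 11.1 Ω
  C: Z = 1/(jωC) = -j/(ω·C) = 0 - j165.2 Ω
Step 3 — Series combination: Z_total = R + C = 11.1 - j165.2 Ω = 165.6∠-86.2° Ω.

Z = 11.1 - j165.2 Ω = 165.6∠-86.2° Ω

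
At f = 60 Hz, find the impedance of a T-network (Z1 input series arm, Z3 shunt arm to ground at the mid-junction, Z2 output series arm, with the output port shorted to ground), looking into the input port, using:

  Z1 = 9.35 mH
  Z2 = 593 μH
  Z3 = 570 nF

Step 1 — Angular frequency: ω = 2π·f = 2π·60 = 377 rad/s.
Step 2 — Component impedances:
  Z1: Z = jωL = j·377·0.00935 = 0 + j3.525 Ω
  Z2: Z = jωL = j·377·0.000593 = 0 + j0.2236 Ω
  Z3: Z = 1/(jωC) = -j/(ω·C) = 0 - j4654 Ω
Step 3 — With the output port shorted to ground, the output series arm Z2 runs from the junction to ground; the shunt arm Z3 also runs from the junction to ground. They appear in parallel: Z3 || Z2 = 0 + j0.2236 Ω.
Step 4 — Series with input arm Z1: Z_in = Z1 + (Z3 || Z2) = 0 + j3.748 Ω = 3.748∠90.0° Ω.

Z = 0 + j3.748 Ω = 3.748∠90.0° Ω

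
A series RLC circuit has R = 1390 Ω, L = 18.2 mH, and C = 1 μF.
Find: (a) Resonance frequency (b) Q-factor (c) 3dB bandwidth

Step 1 — Resonance: ω₀ = 1/√(LC) = 1/√(0.0182·1e-06) = 7412 rad/s.
Step 2 — f₀ = ω₀/(2π) = 1180 Hz.
Step 3 — Series Q: Q = ω₀L/R = 7412·0.0182/1390 = 0.09706.
Step 4 — Bandwidth: Δω = ω₀/Q = 7.637e+04 rad/s; BW = Δω/(2π) = 1.216e+04 Hz.

(a) f₀ = 1180 Hz  (b) Q = 0.09706  (c) BW = 1.216e+04 Hz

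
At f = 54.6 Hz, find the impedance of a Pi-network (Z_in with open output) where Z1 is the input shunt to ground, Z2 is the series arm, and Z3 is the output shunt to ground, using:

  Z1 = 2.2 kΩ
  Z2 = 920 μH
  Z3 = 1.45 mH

Step 1 — Angular frequency: ω = 2π·f = 2π·54.6 = 343.1 rad/s.
Step 2 — Component impedances:
  Z1: Z = R = 2200 Ω
  Z2: Z = jωL = j·343.1·0.00092 = 0 + j0.3156 Ω
  Z3: Z = jωL = j·343.1·0.00145 = 0 + j0.4974 Ω
Step 3 — With open output, the series arm Z2 and the output shunt Z3 appear in series to ground: Z2 + Z3 = 0 + j0.8131 Ω.
Step 4 — Parallel with input shunt Z1: Z_in = Z1 || (Z2 + Z3) = 0.0003005 + j0.8131 Ω = 0.8131∠90.0° Ω.

Z = 0.0003005 + j0.8131 Ω = 0.8131∠90.0° Ω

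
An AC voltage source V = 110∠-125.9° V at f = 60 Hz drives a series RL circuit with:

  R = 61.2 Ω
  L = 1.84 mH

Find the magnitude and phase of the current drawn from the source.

Step 1 — Angular frequency: ω = 2π·f = 2π·60 = 377 rad/s.
Step 2 — Component impedances:
  R: Z = R = 61.2 Ω
  L: Z = jωL = j·377·0.00184 = 0 + j0.6937 Ω
Step 3 — Series combination: Z_total = R + L = 61.2 + j0.6937 Ω = 61.2∠0.6° Ω.
Step 4 — Source phasor: V = 110∠-125.9° V = -64.5 - j89.1 V.
Step 5 — Ohm's law: I = V / Z_total = (-64.5 - j89.1) / (61.2 + j0.6937) = -1.07 - j1.444 A.
Step 6 — Convert to polar: |I| = 1.797 A, ∠I = -126.5°.

I = 1.797∠-126.5° A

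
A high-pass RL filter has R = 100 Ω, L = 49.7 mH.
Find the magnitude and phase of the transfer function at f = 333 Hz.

Step 1 — Angular frequency: ω = 2π·333 = 2092 rad/s.
Step 2 — Transfer function: H(jω) = jωL/(R + jωL).
Step 3 — Numerator jωL = j·104; denominator R + jωL = 100 + j104.
Step 4 — H = 0.5195 + j0.4996.
Step 5 — Magnitude: |H| = 0.7208 (-2.8 dB); phase: φ = 43.9°.

|H| = 0.7208 (-2.8 dB), φ = 43.9°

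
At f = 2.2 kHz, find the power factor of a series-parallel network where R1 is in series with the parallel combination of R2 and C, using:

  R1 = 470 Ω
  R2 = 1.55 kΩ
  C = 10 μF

Step 1 — Angular frequency: ω = 2π·f = 2π·2200 = 1.382e+04 rad/s.
Step 2 — Component impedances:
  R1: Z = R = 470 Ω
  R2: Z = R = 1550 Ω
  C: Z = 1/(jωC) = -j/(ω·C) = 0 - j7.234 Ω
Step 3 — Parallel branch: R2 || C = 1/(1/R2 + 1/C) = 0.03376 - j7.234 Ω.
Step 4 — Series with R1: Z_total = R1 + (R2 || C) = 470 - j7.234 Ω = 470.1∠-0.9° Ω.
Step 5 — Power factor: PF = cos(φ) = Re(Z)/|Z| = 470.03/470.09 = 0.9999.
Step 6 — Type: Im(Z) = -7.234 ⇒ leading (phase φ = -0.9°).

PF = 0.9999 (leading, φ = -0.9°)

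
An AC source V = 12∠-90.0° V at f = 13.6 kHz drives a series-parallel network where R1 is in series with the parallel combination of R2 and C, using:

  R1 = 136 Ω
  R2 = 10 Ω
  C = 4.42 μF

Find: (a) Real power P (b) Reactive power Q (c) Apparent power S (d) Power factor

Step 1 — Angular frequency: ω = 2π·f = 2π·1.36e+04 = 8.545e+04 rad/s.
Step 2 — Component impedances:
  R1: Z = R = 136 Ω
  R2: Z = R = 10 Ω
  C: Z = 1/(jωC) = -j/(ω·C) = 0 - j2.648 Ω
Step 3 — Parallel branch: R2 || C = 1/(1/R2 + 1/C) = 0.6551 - j2.474 Ω.
Step 4 — Series with R1: Z_total = R1 + (R2 || C) = 136.7 - j2.474 Ω = 136.7∠-1.0° Ω.
Step 5 — Source phasor: V = 12∠-90.0° V = 0 - j12 V.
Step 6 — Current: I = V / Z = 0.001589 - j0.08778 A = 0.0878∠-89.0° A.
Step 7 — Complex power: S = V·I* = 1.053 - j0.01907 VA.
Step 8 — Real power: P = Re(S) = 1.053 W.
Step 9 — Reactive power: Q = Im(S) = -0.01907 VAR.
Step 10 — Apparent power: |S| = 1.054 VA.
Step 11 — Power factor: PF = P/|S| = 0.9998 (leading).

(a) P = 1.053 W  (b) Q = -0.01907 VAR  (c) S = 1.054 VA  (d) PF = 0.9998 (leading)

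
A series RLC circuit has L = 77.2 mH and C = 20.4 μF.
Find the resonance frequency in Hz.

Step 1 — Resonance condition Im(Z)=0 gives ω₀ = 1/√(LC).
Step 2 — ω₀ = 1/√(0.0772·2.04e-05) = 796.8 rad/s.
Step 3 — f₀ = ω₀/(2π) = 126.8 Hz.

f₀ = 126.8 Hz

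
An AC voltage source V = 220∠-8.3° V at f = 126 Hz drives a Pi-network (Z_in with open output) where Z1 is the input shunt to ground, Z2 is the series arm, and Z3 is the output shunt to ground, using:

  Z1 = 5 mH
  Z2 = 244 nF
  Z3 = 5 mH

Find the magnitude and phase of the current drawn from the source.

Step 1 — Angular frequency: ω = 2π·f = 2π·126 = 791.7 rad/s.
Step 2 — Component impedances:
  Z1: Z = jωL = j·791.7·0.005 = 0 + j3.958 Ω
  Z2: Z = 1/(jωC) = -j/(ω·C) = 0 - j5177 Ω
  Z3: Z = jωL = j·791.7·0.005 = 0 + j3.958 Ω
Step 3 — With open output, the series arm Z2 and the output shunt Z3 appear in series to ground: Z2 + Z3 = 0 - j5173 Ω.
Step 4 — Parallel with input shunt Z1: Z_in = Z1 || (Z2 + Z3) = 0 + j3.961 Ω = 3.961∠90.0° Ω.
Step 5 — Source phasor: V = 220∠-8.3° V = 217.7 - j31.76 V.
Step 6 — Ohm's law: I = V / Z_total = (217.7 - j31.76) / (0 + j3.961) = -8.017 - j54.95 A.
Step 7 — Convert to polar: |I| = 55.54 A, ∠I = -98.3°.

I = 55.54∠-98.3° A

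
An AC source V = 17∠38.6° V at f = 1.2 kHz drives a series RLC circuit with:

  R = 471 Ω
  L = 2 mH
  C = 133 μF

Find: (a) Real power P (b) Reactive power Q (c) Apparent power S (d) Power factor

Step 1 — Angular frequency: ω = 2π·f = 2π·1200 = 7540 rad/s.
Step 2 — Component impedances:
  R: Z = R = 471 Ω
  L: Z = jωL = j·7540·0.002 = 0 + j15.08 Ω
  C: Z = 1/(jωC) = -j/(ω·C) = 0 - j0.9972 Ω
Step 3 — Series combination: Z_total = R + L + C = 471 + j14.08 Ω = 471.2∠1.7° Ω.
Step 4 — Source phasor: V = 17∠38.6° V = 13.29 + j10.61 V.
Step 5 — Current: I = V / Z = 0.02886 + j0.02166 A = 0.03608∠36.9° A.
Step 6 — Complex power: S = V·I* = 0.613 + j0.01833 VA.
Step 7 — Real power: P = Re(S) = 0.613 W.
Step 8 — Reactive power: Q = Im(S) = 0.01833 VAR.
Step 9 — Apparent power: |S| = 0.6133 VA.
Step 10 — Power factor: PF = P/|S| = 0.9996 (lagging).

(a) P = 0.613 W  (b) Q = 0.01833 VAR  (c) S = 0.6133 VA  (d) PF = 0.9996 (lagging)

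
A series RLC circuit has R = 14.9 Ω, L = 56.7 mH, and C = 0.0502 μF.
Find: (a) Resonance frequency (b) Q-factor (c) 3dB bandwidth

Step 1 — Resonance: ω₀ = 1/√(LC) = 1/√(0.0567·5.02e-08) = 1.874e+04 rad/s.
Step 2 — f₀ = ω₀/(2π) = 2983 Hz.
Step 3 — Series Q: Q = ω₀L/R = 1.874e+04·0.0567/14.9 = 71.33.
Step 4 — Bandwidth: Δω = ω₀/Q = 262.8 rad/s; BW = Δω/(2π) = 41.82 Hz.

(a) f₀ = 2983 Hz  (b) Q = 71.33  (c) BW = 41.82 Hz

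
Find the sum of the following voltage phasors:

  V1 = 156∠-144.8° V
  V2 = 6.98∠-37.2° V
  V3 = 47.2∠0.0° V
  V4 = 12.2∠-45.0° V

Step 1 — Convert each phasor to rectangular form:
  V1 = 156·(cos(-144.8°) + j·sin(-144.8°)) = -127.5 - j89.92 V
  V2 = 6.98·(cos(-37.2°) + j·sin(-37.2°)) = 5.56 - j4.22 V
  V3 = 47.2·(cos(0.0°) + j·sin(0.0°)) = 47.2 V
  V4 = 12.2·(cos(-45.0°) + j·sin(-45.0°)) = 8.627 - j8.627 V
Step 2 — Sum components: V_total = -66.09 - j102.8 V.
Step 3 — Convert to polar: |V_total| = 122.2 V, ∠V_total = -122.7°.

V_total = 122.2∠-122.7° V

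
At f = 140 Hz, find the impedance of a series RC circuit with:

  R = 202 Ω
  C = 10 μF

Step 1 — Angular frequency: ω = 2π·f = 2π·140 = 879.6 rad/s.
Step 2 — Component impedances:
  R: Z = R = 202 Ω
  C: Z = 1/(jωC) = -j/(ω·C) = 0 - j113.7 Ω
Step 3 — Series combination: Z_total = R + C = 202 - j113.7 Ω = 231.8∠-29.4° Ω.

Z = 202 - j113.7 Ω = 231.8∠-29.4° Ω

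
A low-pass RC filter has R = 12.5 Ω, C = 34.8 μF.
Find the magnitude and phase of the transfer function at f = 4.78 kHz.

Step 1 — Angular frequency: ω = 2π·4780 = 3.003e+04 rad/s.
Step 2 — Transfer function: H(jω) = 1/(1 + jωRC).
Step 3 — Denominator: 1 + jωRC = 1 + j·3.003e+04·12.5·3.48e-05 = 1 + j13.06.
Step 4 — H = 0.005825 - j0.0761.
Step 5 — Magnitude: |H| = 0.07632 (-22.3 dB); phase: φ = -85.6°.

|H| = 0.07632 (-22.3 dB), φ = -85.6°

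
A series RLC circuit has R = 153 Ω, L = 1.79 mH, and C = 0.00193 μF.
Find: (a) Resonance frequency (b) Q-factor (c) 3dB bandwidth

Step 1 — Resonance condition Im(Z)=0 gives ω₀ = 1/√(LC).
Step 2 — ω₀ = 1/√(0.00179·1.93e-09) = 5.38e+05 rad/s.
Step 3 — f₀ = ω₀/(2π) = 8.563e+04 Hz.
Step 4 — Series Q: Q = ω₀L/R = 5.38e+05·0.00179/153 = 6.294.
Step 5 — 3dB bandwidth: Δω = ω₀/Q = 8.547e+04 rad/s; BW = Δω/(2π) = 1.36e+04 Hz.

(a) f₀ = 8.563e+04 Hz  (b) Q = 6.294  (c) BW = 1.36e+04 Hz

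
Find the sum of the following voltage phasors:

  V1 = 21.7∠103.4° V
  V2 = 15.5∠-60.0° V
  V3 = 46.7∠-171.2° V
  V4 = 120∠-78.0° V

Step 1 — Convert each phasor to rectangular form:
  V1 = 21.7·(cos(103.4°) + j·sin(103.4°)) = -5.029 + j21.11 V
  V2 = 15.5·(cos(-60.0°) + j·sin(-60.0°)) = 7.75 - j13.42 V
  V3 = 46.7·(cos(-171.2°) + j·sin(-171.2°)) = -46.15 - j7.144 V
  V4 = 120·(cos(-78.0°) + j·sin(-78.0°)) = 24.95 - j117.4 V
Step 2 — Sum components: V_total = -18.48 - j116.8 V.
Step 3 — Convert to polar: |V_total| = 118.3 V, ∠V_total = -99.0°.

V_total = 118.3∠-99.0° V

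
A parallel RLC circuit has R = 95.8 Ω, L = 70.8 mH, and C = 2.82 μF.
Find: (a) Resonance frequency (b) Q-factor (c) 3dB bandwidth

Step 1 — Resonance: ω₀ = 1/√(LC) = 1/√(0.0708·2.82e-06) = 2238 rad/s.
Step 2 — f₀ = ω₀/(2π) = 356.2 Hz.
Step 3 — Parallel Q: Q = R/(ω₀L) = 95.8/(2238·0.0708) = 0.6046.
Step 4 — Bandwidth: Δω = ω₀/Q = 3702 rad/s; BW = Δω/(2π) = 589.1 Hz.

(a) f₀ = 356.2 Hz  (b) Q = 0.6046  (c) BW = 589.1 Hz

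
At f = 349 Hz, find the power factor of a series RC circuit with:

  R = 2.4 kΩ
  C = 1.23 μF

Step 1 — Angular frequency: ω = 2π·f = 2π·349 = 2193 rad/s.
Step 2 — Component impedances:
  R: Z = R = 2400 Ω
  C: Z = 1/(jωC) = -j/(ω·C) = 0 - j370.8 Ω
Step 3 — Series combination: Z_total = R + C = 2400 - j370.8 Ω = 2428∠-8.8° Ω.
Step 4 — Power factor: PF = cos(φ) = Re(Z)/|Z| = 2400/2428.5 = 0.9883.
Step 5 — Type: Im(Z) = -370.8 ⇒ leading (phase φ = -8.8°).

PF = 0.9883 (leading, φ = -8.8°)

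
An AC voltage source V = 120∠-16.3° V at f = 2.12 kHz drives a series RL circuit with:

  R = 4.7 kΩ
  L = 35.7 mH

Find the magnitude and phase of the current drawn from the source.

Step 1 — Angular frequency: ω = 2π·f = 2π·2120 = 1.332e+04 rad/s.
Step 2 — Component impedances:
  R: Z = R = 4700 Ω
  L: Z = jωL = j·1.332e+04·0.0357 = 0 + j475.5 Ω
Step 3 — Series combination: Z_total = R + L = 4700 + j475.5 Ω = 4724∠5.8° Ω.
Step 4 — Source phasor: V = 120∠-16.3° V = 115.2 - j33.68 V.
Step 5 — Ohm's law: I = V / Z_total = (115.2 - j33.68) / (4700 + j475.5) = 0.02354 - j0.009548 A.
Step 6 — Convert to polar: |I| = 0.0254 A, ∠I = -22.1°.

I = 0.0254∠-22.1° A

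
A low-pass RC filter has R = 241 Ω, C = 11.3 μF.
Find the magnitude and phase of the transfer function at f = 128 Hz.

Step 1 — Angular frequency: ω = 2π·128 = 804.2 rad/s.
Step 2 — Transfer function: H(jω) = 1/(1 + jωRC).
Step 3 — Denominator: 1 + jωRC = 1 + j·804.2·241·1.13e-05 = 1 + j2.19.
Step 4 — H = 0.1725 - j0.3778.
Step 5 — Magnitude: |H| = 0.4153 (-7.6 dB); phase: φ = -65.5°.

|H| = 0.4153 (-7.6 dB), φ = -65.5°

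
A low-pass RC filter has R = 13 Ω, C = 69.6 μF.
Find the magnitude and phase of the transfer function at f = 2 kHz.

Step 1 — Angular frequency: ω = 2π·2000 = 1.257e+04 rad/s.
Step 2 — Transfer function: H(jω) = 1/(1 + jωRC).
Step 3 — Denominator: 1 + jωRC = 1 + j·1.257e+04·13·6.96e-05 = 1 + j11.37.
Step 4 — H = 0.007676 - j0.08728.
Step 5 — Magnitude: |H| = 0.08761 (-21.1 dB); phase: φ = -85.0°.

|H| = 0.08761 (-21.1 dB), φ = -85.0°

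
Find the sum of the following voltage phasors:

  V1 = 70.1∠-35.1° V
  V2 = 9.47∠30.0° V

Step 1 — Convert each phasor to rectangular form:
  V1 = 70.1·(cos(-35.1°) + j·sin(-35.1°)) = 57.35 - j40.31 V
  V2 = 9.47·(cos(30.0°) + j·sin(30.0°)) = 8.201 + j4.735 V
Step 2 — Sum components: V_total = 65.55 - j35.57 V.
Step 3 — Convert to polar: |V_total| = 74.58 V, ∠V_total = -28.5°.

V_total = 74.58∠-28.5° V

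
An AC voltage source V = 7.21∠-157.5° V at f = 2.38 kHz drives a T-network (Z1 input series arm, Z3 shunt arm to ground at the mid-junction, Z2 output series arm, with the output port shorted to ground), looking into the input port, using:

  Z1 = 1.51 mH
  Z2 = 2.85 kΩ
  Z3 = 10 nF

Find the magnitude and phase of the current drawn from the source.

Step 1 — Angular frequency: ω = 2π·f = 2π·2380 = 1.495e+04 rad/s.
Step 2 — Component impedances:
  Z1: Z = jωL = j·1.495e+04·0.00151 = 0 + j22.58 Ω
  Z2: Z = R = 2850 Ω
  Z3: Z = 1/(jωC) = -j/(ω·C) = 0 - j6687 Ω
Step 3 — With the output port shorted to ground, the output series arm Z2 runs from the junction to ground; the shunt arm Z3 also runs from the junction to ground. They appear in parallel: Z3 || Z2 = 2412 - j1028 Ω.
Step 4 — Series with input arm Z1: Z_in = Z1 + (Z3 || Z2) = 2412 - j1005 Ω = 2613∠-22.6° Ω.
Step 5 — Source phasor: V = 7.21∠-157.5° V = -6.661 - j2.759 V.
Step 6 — Ohm's law: I = V / Z_total = (-6.661 - j2.759) / (2412 - j1005) = -0.001947 - j0.001955 A.
Step 7 — Convert to polar: |I| = 0.002759 A, ∠I = -134.9°.

I = 0.002759∠-134.9° A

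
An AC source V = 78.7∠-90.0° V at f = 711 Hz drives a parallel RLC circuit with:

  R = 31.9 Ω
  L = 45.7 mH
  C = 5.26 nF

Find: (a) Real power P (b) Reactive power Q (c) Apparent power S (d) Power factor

Step 1 — Angular frequency: ω = 2π·f = 2π·711 = 4467 rad/s.
Step 2 — Component impedances:
  R: Z = R = 31.9 Ω
  L: Z = jωL = j·4467·0.0457 = 0 + j204.2 Ω
  C: Z = 1/(jωC) = -j/(ω·C) = 0 - j4.256e+04 Ω
Step 3 — Parallel combination: 1/Z_total = 1/R + 1/L + 1/C; Z_total = 31.15 + j4.843 Ω = 31.52∠8.8° Ω.
Step 4 — Source phasor: V = 78.7∠-90.0° V = 0 - j78.7 V.
Step 5 — Current: I = V / Z = -0.3836 - j2.467 A = 2.497∠-98.8° A.
Step 6 — Complex power: S = V·I* = 194.2 + j30.19 VA.
Step 7 — Real power: P = Re(S) = 194.2 W.
Step 8 — Reactive power: Q = Im(S) = 30.19 VAR.
Step 9 — Apparent power: |S| = 196.5 VA.
Step 10 — Power factor: PF = P/|S| = 0.9881 (lagging).

(a) P = 194.2 W  (b) Q = 30.19 VAR  (c) S = 196.5 VA  (d) PF = 0.9881 (lagging)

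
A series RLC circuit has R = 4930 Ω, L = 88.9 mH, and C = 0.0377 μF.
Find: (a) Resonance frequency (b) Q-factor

Step 1 — Resonance condition Im(Z)=0 gives ω₀ = 1/√(LC).
Step 2 — ω₀ = 1/√(0.0889·3.77e-08) = 1.727e+04 rad/s.
Step 3 — f₀ = ω₀/(2π) = 2749 Hz.
Step 4 — Series Q: Q = ω₀L/R = 1.727e+04·0.0889/4930 = 0.3115.

(a) f₀ = 2749 Hz  (b) Q = 0.3115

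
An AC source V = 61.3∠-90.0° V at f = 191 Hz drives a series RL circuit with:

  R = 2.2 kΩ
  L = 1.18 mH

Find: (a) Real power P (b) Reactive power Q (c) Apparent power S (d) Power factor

Step 1 — Angular frequency: ω = 2π·f = 2π·191 = 1200 rad/s.
Step 2 — Component impedances:
  R: Z = R = 2200 Ω
  L: Z = jωL = j·1200·0.00118 = 0 + j1.416 Ω
Step 3 — Series combination: Z_total = R + L = 2200 + j1.416 Ω = 2200∠0.0° Ω.
Step 4 — Source phasor: V = 61.3∠-90.0° V = 0 - j61.3 V.
Step 5 — Current: I = V / Z = -1.794e-05 - j0.02786 A = 0.02786∠-90.0° A.
Step 6 — Complex power: S = V·I* = 1.708 + j0.001099 VA.
Step 7 — Real power: P = Re(S) = 1.708 W.
Step 8 — Reactive power: Q = Im(S) = 0.001099 VAR.
Step 9 — Apparent power: |S| = 1.708 VA.
Step 10 — Power factor: PF = P/|S| = 1 (lagging).

(a) P = 1.708 W  (b) Q = 0.001099 VAR  (c) S = 1.708 VA  (d) PF = 1 (lagging)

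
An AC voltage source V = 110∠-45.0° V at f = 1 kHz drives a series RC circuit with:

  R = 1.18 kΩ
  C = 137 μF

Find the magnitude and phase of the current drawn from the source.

Step 1 — Angular frequency: ω = 2π·f = 2π·1000 = 6283 rad/s.
Step 2 — Component impedances:
  R: Z = R = 1180 Ω
  C: Z = 1/(jωC) = -j/(ω·C) = 0 - j1.162 Ω
Step 3 — Series combination: Z_total = R + C = 1180 - j1.162 Ω = 1180∠-0.1° Ω.
Step 4 — Source phasor: V = 110∠-45.0° V = 77.78 - j77.78 V.
Step 5 — Ohm's law: I = V / Z_total = (77.78 - j77.78) / (1180 - j1.162) = 0.06598 - j0.06585 A.
Step 6 — Convert to polar: |I| = 0.09322 A, ∠I = -44.9°.

I = 0.09322∠-44.9° A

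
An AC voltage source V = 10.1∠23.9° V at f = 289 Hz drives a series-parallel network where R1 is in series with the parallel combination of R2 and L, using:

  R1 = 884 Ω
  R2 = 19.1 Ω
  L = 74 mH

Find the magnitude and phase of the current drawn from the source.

Step 1 — Angular frequency: ω = 2π·f = 2π·289 = 1816 rad/s.
Step 2 — Component impedances:
  R1: Z = R = 884 Ω
  R2: Z = R = 19.1 Ω
  L: Z = jωL = j·1816·0.074 = 0 + j134.4 Ω
Step 3 — Parallel branch: R2 || L = 1/(1/R2 + 1/L) = 18.72 + j2.661 Ω.
Step 4 — Series with R1: Z_total = R1 + (R2 || L) = 902.7 + j2.661 Ω = 902.7∠0.2° Ω.
Step 5 — Source phasor: V = 10.1∠23.9° V = 9.234 + j4.092 V.
Step 6 — Ohm's law: I = V / Z_total = (9.234 + j4.092) / (902.7 + j2.661) = 0.01024 + j0.004503 A.
Step 7 — Convert to polar: |I| = 0.01119 A, ∠I = 23.7°.

I = 0.01119∠23.7° A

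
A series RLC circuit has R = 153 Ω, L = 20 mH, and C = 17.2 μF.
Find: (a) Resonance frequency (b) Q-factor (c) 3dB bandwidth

Step 1 — Resonance: ω₀ = 1/√(LC) = 1/√(0.02·1.72e-05) = 1705 rad/s.
Step 2 — f₀ = ω₀/(2π) = 271.4 Hz.
Step 3 — Series Q: Q = ω₀L/R = 1705·0.02/153 = 0.2229.
Step 4 — Bandwidth: Δω = ω₀/Q = 7650 rad/s; BW = Δω/(2π) = 1218 Hz.

(a) f₀ = 271.4 Hz  (b) Q = 0.2229  (c) BW = 1218 Hz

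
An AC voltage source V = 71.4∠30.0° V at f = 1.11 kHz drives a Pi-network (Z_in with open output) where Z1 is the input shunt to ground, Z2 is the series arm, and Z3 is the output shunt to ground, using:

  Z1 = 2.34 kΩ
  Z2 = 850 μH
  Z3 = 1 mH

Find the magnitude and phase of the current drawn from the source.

Step 1 — Angular frequency: ω = 2π·f = 2π·1110 = 6974 rad/s.
Step 2 — Component impedances:
  Z1: Z = R = 2340 Ω
  Z2: Z = jωL = j·6974·0.00085 = 0 + j5.928 Ω
  Z3: Z = jωL = j·6974·0.001 = 0 + j6.974 Ω
Step 3 — With open output, the series arm Z2 and the output shunt Z3 appear in series to ground: Z2 + Z3 = 0 + j12.9 Ω.
Step 4 — Parallel with input shunt Z1: Z_in = Z1 || (Z2 + Z3) = 0.07114 + j12.9 Ω = 12.9∠89.7° Ω.
Step 5 — Source phasor: V = 71.4∠30.0° V = 61.83 + j35.7 V.
Step 6 — Ohm's law: I = V / Z_total = (61.83 + j35.7) / (0.07114 + j12.9) = 2.793 - j4.777 A.
Step 7 — Convert to polar: |I| = 5.534 A, ∠I = -59.7°.

I = 5.534∠-59.7° A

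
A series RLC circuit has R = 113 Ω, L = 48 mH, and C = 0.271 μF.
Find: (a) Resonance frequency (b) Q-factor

Step 1 — Resonance condition Im(Z)=0 gives ω₀ = 1/√(LC).
Step 2 — ω₀ = 1/√(0.048·2.71e-07) = 8768 rad/s.
Step 3 — f₀ = ω₀/(2π) = 1395 Hz.
Step 4 — Series Q: Q = ω₀L/R = 8768·0.048/113 = 3.724.

(a) f₀ = 1395 Hz  (b) Q = 3.724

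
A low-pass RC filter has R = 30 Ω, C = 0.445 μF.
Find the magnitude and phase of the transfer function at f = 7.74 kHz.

Step 1 — Angular frequency: ω = 2π·7740 = 4.863e+04 rad/s.
Step 2 — Transfer function: H(jω) = 1/(1 + jωRC).
Step 3 — Denominator: 1 + jωRC = 1 + j·4.863e+04·30·4.45e-07 = 1 + j0.6492.
Step 4 — H = 0.7035 - j0.4567.
Step 5 — Magnitude: |H| = 0.8387 (-1.5 dB); phase: φ = -33.0°.

|H| = 0.8387 (-1.5 dB), φ = -33.0°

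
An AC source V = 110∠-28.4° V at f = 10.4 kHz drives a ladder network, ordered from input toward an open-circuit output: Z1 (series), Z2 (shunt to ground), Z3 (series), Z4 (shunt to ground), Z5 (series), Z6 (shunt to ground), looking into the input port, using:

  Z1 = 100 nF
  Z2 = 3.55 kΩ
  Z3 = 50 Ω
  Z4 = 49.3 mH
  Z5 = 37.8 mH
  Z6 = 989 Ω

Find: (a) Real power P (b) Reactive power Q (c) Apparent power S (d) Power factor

Step 1 — Angular frequency: ω = 2π·f = 2π·1.04e+04 = 6.535e+04 rad/s.
Step 2 — Component impedances:
  Z1: Z = 1/(jωC) = -j/(ω·C) = 0 - j153 Ω
  Z2: Z = R = 3550 Ω
  Z3: Z = R = 50 Ω
  Z4: Z = jωL = j·6.535e+04·0.0493 = 0 + j3222 Ω
  Z5: Z = jωL = j·6.535e+04·0.0378 = 0 + j2470 Ω
  Z6: Z = R = 989 Ω
Step 3 — Ladder network (open output): work backward from the far end, alternating series and parallel combinations. Z_in = 715.9 + j899.7 Ω = 1150∠51.5° Ω.
Step 4 — Source phasor: V = 110∠-28.4° V = 96.76 - j52.32 V.
Step 5 — Current: I = V / Z = 0.01679 - j0.09418 A = 0.09567∠-79.9° A.
Step 6 — Complex power: S = V·I* = 6.552 + j8.235 VA.
Step 7 — Real power: P = Re(S) = 6.552 W.
Step 8 — Reactive power: Q = Im(S) = 8.235 VAR.
Step 9 — Apparent power: |S| = 10.52 VA.
Step 10 — Power factor: PF = P/|S| = 0.6226 (lagging).

(a) P = 6.552 W  (b) Q = 8.235 VAR  (c) S = 10.52 VA  (d) PF = 0.6226 (lagging)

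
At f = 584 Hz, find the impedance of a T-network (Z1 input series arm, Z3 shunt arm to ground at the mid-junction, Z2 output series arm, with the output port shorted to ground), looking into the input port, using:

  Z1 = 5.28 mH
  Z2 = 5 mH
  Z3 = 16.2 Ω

Step 1 — Angular frequency: ω = 2π·f = 2π·584 = 3669 rad/s.
Step 2 — Component impedances:
  Z1: Z = jωL = j·3669·0.00528 = 0 + j19.37 Ω
  Z2: Z = jωL = j·3669·0.005 = 0 + j18.35 Ω
  Z3: Z = R = 16.2 Ω
Step 3 — With the output port shorted to ground, the output series arm Z2 runs from the junction to ground; the shunt arm Z3 also runs from the junction to ground. They appear in parallel: Z3 || Z2 = 9.103 + j8.038 Ω.
Step 4 — Series with input arm Z1: Z_in = Z1 + (Z3 || Z2) = 9.103 + j27.41 Ω = 28.88∠71.6° Ω.

Z = 9.103 + j27.41 Ω = 28.88∠71.6° Ω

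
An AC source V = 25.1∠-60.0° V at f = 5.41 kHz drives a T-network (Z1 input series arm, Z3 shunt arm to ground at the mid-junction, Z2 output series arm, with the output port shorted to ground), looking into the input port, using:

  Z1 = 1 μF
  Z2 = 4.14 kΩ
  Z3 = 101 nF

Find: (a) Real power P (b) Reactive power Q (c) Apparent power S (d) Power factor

Step 1 — Angular frequency: ω = 2π·f = 2π·5410 = 3.399e+04 rad/s.
Step 2 — Component impedances:
  Z1: Z = 1/(jωC) = -j/(ω·C) = 0 - j29.42 Ω
  Z2: Z = R = 4140 Ω
  Z3: Z = 1/(jωC) = -j/(ω·C) = 0 - j291.3 Ω
Step 3 — With the output port shorted to ground, the output series arm Z2 runs from the junction to ground; the shunt arm Z3 also runs from the junction to ground. They appear in parallel: Z3 || Z2 = 20.39 - j289.8 Ω.
Step 4 — Series with input arm Z1: Z_in = Z1 + (Z3 || Z2) = 20.39 - j319.3 Ω = 319.9∠-86.3° Ω.
Step 5 — Source phasor: V = 25.1∠-60.0° V = 12.55 - j21.74 V.
Step 6 — Current: I = V / Z = 0.07031 + j0.03482 A = 0.07846∠26.3° A.
Step 7 — Complex power: S = V·I* = 0.1255 - j1.965 VA.
Step 8 — Real power: P = Re(S) = 0.1255 W.
Step 9 — Reactive power: Q = Im(S) = -1.965 VAR.
Step 10 — Apparent power: |S| = 1.969 VA.
Step 11 — Power factor: PF = P/|S| = 0.06374 (leading).

(a) P = 0.1255 W  (b) Q = -1.965 VAR  (c) S = 1.969 VA  (d) PF = 0.06374 (leading)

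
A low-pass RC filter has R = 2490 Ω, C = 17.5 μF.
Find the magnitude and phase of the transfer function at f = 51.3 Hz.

Step 1 — Angular frequency: ω = 2π·51.3 = 322.3 rad/s.
Step 2 — Transfer function: H(jω) = 1/(1 + jωRC).
Step 3 — Denominator: 1 + jωRC = 1 + j·322.3·2490·1.75e-05 = 1 + j14.05.
Step 4 — H = 0.005044 - j0.07084.
Step 5 — Magnitude: |H| = 0.07102 (-23.0 dB); phase: φ = -85.9°.

|H| = 0.07102 (-23.0 dB), φ = -85.9°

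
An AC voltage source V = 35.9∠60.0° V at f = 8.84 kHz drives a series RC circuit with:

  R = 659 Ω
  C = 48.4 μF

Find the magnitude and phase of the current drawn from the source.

Step 1 — Angular frequency: ω = 2π·f = 2π·8840 = 5.554e+04 rad/s.
Step 2 — Component impedances:
  R: Z = R = 659 Ω
  C: Z = 1/(jωC) = -j/(ω·C) = 0 - j0.372 Ω
Step 3 — Series combination: Z_total = R + C = 659 - j0.372 Ω = 659∠-0.0° Ω.
Step 4 — Source phasor: V = 35.9∠60.0° V = 17.95 + j31.09 V.
Step 5 — Ohm's law: I = V / Z_total = (17.95 + j31.09) / (659 - j0.372) = 0.02721 + j0.04719 A.
Step 6 — Convert to polar: |I| = 0.05448 A, ∠I = 60.0°.

I = 0.05448∠60.0° A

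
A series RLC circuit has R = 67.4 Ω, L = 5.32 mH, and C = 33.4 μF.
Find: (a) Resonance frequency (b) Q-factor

Step 1 — Resonance condition Im(Z)=0 gives ω₀ = 1/√(LC).
Step 2 — ω₀ = 1/√(0.00532·3.34e-05) = 2372 rad/s.
Step 3 — f₀ = ω₀/(2π) = 377.6 Hz.
Step 4 — Series Q: Q = ω₀L/R = 2372·0.00532/67.4 = 0.1873.

(a) f₀ = 377.6 Hz  (b) Q = 0.1873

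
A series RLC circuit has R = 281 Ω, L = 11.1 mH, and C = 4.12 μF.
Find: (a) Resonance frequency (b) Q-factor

Step 1 — Resonance condition Im(Z)=0 gives ω₀ = 1/√(LC).
Step 2 — ω₀ = 1/√(0.0111·4.12e-06) = 4676 rad/s.
Step 3 — f₀ = ω₀/(2π) = 744.2 Hz.
Step 4 — Series Q: Q = ω₀L/R = 4676·0.0111/281 = 0.1847.

(a) f₀ = 744.2 Hz  (b) Q = 0.1847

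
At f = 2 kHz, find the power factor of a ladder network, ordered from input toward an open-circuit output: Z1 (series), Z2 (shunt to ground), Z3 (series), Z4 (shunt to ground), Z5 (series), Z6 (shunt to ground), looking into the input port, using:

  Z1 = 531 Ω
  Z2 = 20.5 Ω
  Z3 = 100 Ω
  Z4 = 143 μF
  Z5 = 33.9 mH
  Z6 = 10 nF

Step 1 — Angular frequency: ω = 2π·f = 2π·2000 = 1.257e+04 rad/s.
Step 2 — Component impedances:
  Z1: Z = R = 531 Ω
  Z2: Z = R = 20.5 Ω
  Z3: Z = R = 100 Ω
  Z4: Z = 1/(jωC) = -j/(ω·C) = 0 - j0.5565 Ω
  Z5: Z = jωL = j·1.257e+04·0.0339 = 0 + j426 Ω
  Z6: Z = 1/(jωC) = -j/(ω·C) = 0 - j7958 Ω
Step 3 — Ladder network (open output): work backward from the far end, alternating series and parallel combinations. Z_in = 548 - j0.0161 Ω = 548∠-0.0° Ω.
Step 4 — Power factor: PF = cos(φ) = Re(Z)/|Z| = 548/548 = 1.
Step 5 — Type: Im(Z) = -0.0161 ⇒ leading (phase φ = -0.0°).

PF = 1 (leading, φ = -0.0°)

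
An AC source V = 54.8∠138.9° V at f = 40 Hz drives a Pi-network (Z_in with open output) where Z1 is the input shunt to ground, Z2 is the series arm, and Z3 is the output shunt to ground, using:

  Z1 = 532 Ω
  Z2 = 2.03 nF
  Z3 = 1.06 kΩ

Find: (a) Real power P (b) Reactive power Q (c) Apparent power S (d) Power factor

Step 1 — Angular frequency: ω = 2π·f = 2π·40 = 251.3 rad/s.
Step 2 — Component impedances:
  Z1: Z = R = 532 Ω
  Z2: Z = 1/(jωC) = -j/(ω·C) = 0 - j1.96e+06 Ω
  Z3: Z = R = 1060 Ω
Step 3 — With open output, the series arm Z2 and the output shunt Z3 appear in series to ground: Z2 + Z3 = 1060 - j1.96e+06 Ω.
Step 4 — Parallel with input shunt Z1: Z_in = Z1 || (Z2 + Z3) = 532 - j0.1444 Ω = 532∠-0.0° Ω.
Step 5 — Source phasor: V = 54.8∠138.9° V = -41.3 + j36.02 V.
Step 6 — Current: I = V / Z = -0.07764 + j0.06769 A = 0.103∠138.9° A.
Step 7 — Complex power: S = V·I* = 5.645 - j0.001532 VA.
Step 8 — Real power: P = Re(S) = 5.645 W.
Step 9 — Reactive power: Q = Im(S) = -0.001532 VAR.
Step 10 — Apparent power: |S| = 5.645 VA.
Step 11 — Power factor: PF = P/|S| = 1 (leading).

(a) P = 5.645 W  (b) Q = -0.001532 VAR  (c) S = 5.645 VA  (d) PF = 1 (leading)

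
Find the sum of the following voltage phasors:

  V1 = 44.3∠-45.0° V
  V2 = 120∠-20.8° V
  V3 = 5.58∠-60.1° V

Step 1 — Convert each phasor to rectangular form:
  V1 = 44.3·(cos(-45.0°) + j·sin(-45.0°)) = 31.32 - j31.32 V
  V2 = 120·(cos(-20.8°) + j·sin(-20.8°)) = 112.2 - j42.61 V
  V3 = 5.58·(cos(-60.1°) + j·sin(-60.1°)) = 2.782 - j4.837 V
Step 2 — Sum components: V_total = 146.3 - j78.77 V.
Step 3 — Convert to polar: |V_total| = 166.1 V, ∠V_total = -28.3°.

V_total = 166.1∠-28.3° V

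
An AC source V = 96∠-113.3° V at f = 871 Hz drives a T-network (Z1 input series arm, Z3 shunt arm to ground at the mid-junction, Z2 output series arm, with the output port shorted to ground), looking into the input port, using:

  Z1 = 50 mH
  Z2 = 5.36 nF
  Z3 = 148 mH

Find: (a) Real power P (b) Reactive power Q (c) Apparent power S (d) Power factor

Step 1 — Angular frequency: ω = 2π·f = 2π·871 = 5473 rad/s.
Step 2 — Component impedances:
  Z1: Z = jωL = j·5473·0.05 = 0 + j273.6 Ω
  Z2: Z = 1/(jωC) = -j/(ω·C) = 0 - j3.409e+04 Ω
  Z3: Z = jωL = j·5473·0.148 = 0 + j810 Ω
Step 3 — With the output port shorted to ground, the output series arm Z2 runs from the junction to ground; the shunt arm Z3 also runs from the junction to ground. They appear in parallel: Z3 || Z2 = 0 + j829.7 Ω.
Step 4 — Series with input arm Z1: Z_in = Z1 + (Z3 || Z2) = 0 + j1103 Ω = 1103∠90.0° Ω.
Step 5 — Source phasor: V = 96∠-113.3° V = -37.97 - j88.17 V.
Step 6 — Current: I = V / Z = -0.07992 + j0.03442 A = 0.08701∠156.7° A.
Step 7 — Complex power: S = V·I* = 0 + j8.353 VA.
Step 8 — Real power: P = Re(S) = 0 W.
Step 9 — Reactive power: Q = Im(S) = 8.353 VAR.
Step 10 — Apparent power: |S| = 8.353 VA.
Step 11 — Power factor: PF = P/|S| = 0 (lagging).

(a) P = 0 W  (b) Q = 8.353 VAR  (c) S = 8.353 VA  (d) PF = 0 (lagging)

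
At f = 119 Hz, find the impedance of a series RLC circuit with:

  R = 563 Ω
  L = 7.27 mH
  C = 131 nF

Step 1 — Angular frequency: ω = 2π·f = 2π·119 = 747.7 rad/s.
Step 2 — Component impedances:
  R: Z = R = 563 Ω
  L: Z = jωL = j·747.7·0.00727 = 0 + j5.436 Ω
  C: Z = 1/(jωC) = -j/(ω·C) = 0 - j1.021e+04 Ω
Step 3 — Series combination: Z_total = R + L + C = 563 - j1.02e+04 Ω = 1.022e+04∠-86.8° Ω.

Z = 563 - j1.02e+04 Ω = 1.022e+04∠-86.8° Ω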